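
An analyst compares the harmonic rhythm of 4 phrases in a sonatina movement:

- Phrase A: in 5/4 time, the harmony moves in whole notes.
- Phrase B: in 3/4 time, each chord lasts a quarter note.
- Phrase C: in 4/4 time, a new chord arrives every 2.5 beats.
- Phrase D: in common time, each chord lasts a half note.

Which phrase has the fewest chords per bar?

Phrase A

A: 5/4 = 1.25 chords/bar.
B: 3/1 = 3 chords/bar.
C: 4/2.5 = 1.6 chords/bar.
D: 4/2 = 2 chords/bar.
Slowest is A at 1.25 chords/bar.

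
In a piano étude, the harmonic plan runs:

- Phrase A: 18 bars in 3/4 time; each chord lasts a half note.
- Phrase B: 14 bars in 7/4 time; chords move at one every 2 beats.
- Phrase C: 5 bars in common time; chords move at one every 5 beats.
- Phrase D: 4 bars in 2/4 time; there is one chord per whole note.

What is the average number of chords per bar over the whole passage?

2 chords per bar

A: 18 × 3 = 54 beats ÷ 2 = 27 chords.
B: 14 × 7 = 98 beats ÷ 2 = 49 chords.
C: 5 × 4 = 20 beats ÷ 5 = 4 chords.
D: 4 × 2 = 8 beats ÷ 4 = 2 chords.
Overall: 82 chords over 41 bars → 82/41 = 2 chords per bar.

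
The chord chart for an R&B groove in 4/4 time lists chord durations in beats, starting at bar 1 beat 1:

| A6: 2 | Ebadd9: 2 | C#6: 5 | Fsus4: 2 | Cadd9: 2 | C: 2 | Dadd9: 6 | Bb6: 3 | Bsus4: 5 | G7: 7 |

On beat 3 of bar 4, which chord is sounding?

Beat 3 of bar 4 is beat (4−1)×4 + 3 = 15 overall.
Running totals: A6 ends at 2, Ebadd9 ends at 4, C#6 ends at 9, Fsus4 ends at 11, Cadd9 ends at 13, C ends at 15.
Beat 15 falls within C.

C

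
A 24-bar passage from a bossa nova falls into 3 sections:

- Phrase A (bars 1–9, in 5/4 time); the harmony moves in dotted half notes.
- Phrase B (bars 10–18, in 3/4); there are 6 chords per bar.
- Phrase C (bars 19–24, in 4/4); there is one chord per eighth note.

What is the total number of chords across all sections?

117 chords

A: 9 bars × 5 beats = 45 beats; 3 beats/chord → 15 chords.
B: 9 bars × 3 beats = 27 beats; 0.5 beats/chord → 54 chords.
C: 6 bars × 4 beats = 24 beats; 0.5 beats/chord → 48 chords.
Total: 15 + 54 + 48 = 117.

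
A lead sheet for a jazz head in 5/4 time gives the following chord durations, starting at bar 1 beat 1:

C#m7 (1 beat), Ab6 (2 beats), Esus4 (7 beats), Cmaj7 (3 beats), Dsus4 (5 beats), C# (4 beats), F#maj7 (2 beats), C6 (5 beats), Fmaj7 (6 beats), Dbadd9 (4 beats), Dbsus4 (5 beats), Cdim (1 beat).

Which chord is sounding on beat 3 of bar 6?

C6

Beat 3 of bar 6 is beat (6−1)×5 + 3 = 28 overall.
Running totals: C#m7 ends at 1, Ab6 ends at 3, Esus4 ends at 10, Cmaj7 ends at 13, Dsus4 ends at 18, C# ends at 22, F#maj7 ends at 24, C6 ends at 29.
Beat 28 falls within C6.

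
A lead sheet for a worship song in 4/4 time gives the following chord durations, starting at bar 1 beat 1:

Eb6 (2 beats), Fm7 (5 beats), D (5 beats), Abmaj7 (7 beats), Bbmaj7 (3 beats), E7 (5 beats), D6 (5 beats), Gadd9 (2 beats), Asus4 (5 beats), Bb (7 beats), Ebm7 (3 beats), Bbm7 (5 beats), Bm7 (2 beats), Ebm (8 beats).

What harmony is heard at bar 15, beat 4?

Ebm

Beat 4 of bar 15 is beat (15−1)×4 + 4 = 60 overall.
Running totals: Eb6 ends at 2, Fm7 ends at 7, D ends at 12, Abmaj7 ends at 19, Bbmaj7 ends at 22, E7 ends at 27, D6 ends at 32, Gadd9 ends at 34, Asus4 ends at 39, Bb ends at 46, Ebm7 ends at 49, Bbm7 ends at 54, Bm7 ends at 56, Ebm ends at 64.
Beat 60 falls within Ebm.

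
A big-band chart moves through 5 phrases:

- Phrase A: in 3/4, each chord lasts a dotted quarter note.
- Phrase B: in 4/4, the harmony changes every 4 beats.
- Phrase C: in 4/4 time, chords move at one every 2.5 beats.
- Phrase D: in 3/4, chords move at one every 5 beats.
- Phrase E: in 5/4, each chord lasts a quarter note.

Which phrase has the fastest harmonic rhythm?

Phrase E

A: each chord is 1.5 beats in 3/4, so 2 per bar.
B: each chord is 4 beats in 4/4, so 1 per bar.
C: each chord is 2.5 beats in 4/4, so 1.6 per bar.
D: each chord is 5 beats in 3/4, so 0.6 per bar.
E: each chord is 1 beat in 5/4, so 5 per bar.
Fastest is E at 5 chords/bar.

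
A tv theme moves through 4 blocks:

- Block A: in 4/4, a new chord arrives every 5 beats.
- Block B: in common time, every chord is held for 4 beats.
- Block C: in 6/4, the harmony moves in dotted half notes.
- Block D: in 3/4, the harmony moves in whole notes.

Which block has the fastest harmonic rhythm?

Block C

A: 4/5 = 0.8 chords/bar.
B: 4/4 = 1 chord/bar.
C: 6/3 = 2 chords/bar.
D: 3/4 = 0.75 chords/bar.
Fastest is C at 2 chords/bar.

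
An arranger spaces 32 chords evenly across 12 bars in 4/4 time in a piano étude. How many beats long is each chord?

12 bars × 4 beats/bar = 48 beats total.
48 beats ÷ 32 chords = 1.5 beats per chord.
(That is a dotted quarter note.)

1.5 beats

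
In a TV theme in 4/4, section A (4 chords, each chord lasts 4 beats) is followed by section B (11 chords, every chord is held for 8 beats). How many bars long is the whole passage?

A: 4 × 4 = 16 beats = 4 bars.
B: 11 × 8 = 88 beats = 22 bars.
Total: 4 + 22 = 26 bars.

26 bars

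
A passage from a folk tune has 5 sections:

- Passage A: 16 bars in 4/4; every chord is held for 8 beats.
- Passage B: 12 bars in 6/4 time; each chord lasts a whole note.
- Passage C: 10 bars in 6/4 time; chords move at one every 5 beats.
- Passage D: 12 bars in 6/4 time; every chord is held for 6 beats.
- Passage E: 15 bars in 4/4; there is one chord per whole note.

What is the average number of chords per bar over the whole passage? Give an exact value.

A: 16 bars of 4 beats is 64 beats; at 8 beats each that's 8 chords.
B: 12 bars of 6 beats is 72 beats; at 4 beats each that's 18 chords.
C: 10 bars of 6 beats is 60 beats; at 5 beats each that's 12 chords.
D: 12 bars of 6 beats is 72 beats; at 6 beats each that's 12 chords.
E: 15 bars of 4 beats is 60 beats; at 4 beats each that's 15 chords.
Overall: 65 chords over 65 bars → 65/65 = 1 chords per bar.

1 chords per bar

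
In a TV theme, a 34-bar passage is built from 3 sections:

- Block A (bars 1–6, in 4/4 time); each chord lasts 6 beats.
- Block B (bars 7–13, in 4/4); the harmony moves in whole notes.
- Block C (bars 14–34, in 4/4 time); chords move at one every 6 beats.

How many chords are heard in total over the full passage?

25 chords

A: 6·4 = 24 beats, 24/6 = 4 chords.
B: 7·4 = 28 beats, 28/4 = 7 chords.
C: 21·4 = 84 beats, 84/6 = 14 chords.
Total: 4 + 7 + 14 = 25.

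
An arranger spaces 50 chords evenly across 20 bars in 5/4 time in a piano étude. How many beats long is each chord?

20 bars × 5 beats/bar = 100 beats total.
100 beats ÷ 50 chords = 2 beats per chord.
(That is a half note.)

2 beats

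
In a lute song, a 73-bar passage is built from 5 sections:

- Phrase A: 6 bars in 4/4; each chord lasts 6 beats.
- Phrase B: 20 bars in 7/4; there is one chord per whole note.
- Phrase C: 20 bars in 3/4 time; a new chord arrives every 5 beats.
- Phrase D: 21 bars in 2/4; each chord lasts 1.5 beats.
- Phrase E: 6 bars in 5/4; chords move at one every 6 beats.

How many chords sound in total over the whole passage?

84 chords

A: 6 bars × 4 beats = 24 beats; 6 beats/chord → 4 chords.
B: 20 bars × 7 beats = 140 beats; 4 beats/chord → 35 chords.
C: 20 bars × 3 beats = 60 beats; 5 beats/chord → 12 chords.
D: 21 bars × 2 beats = 42 beats; 1.5 beats/chord → 28 chords.
E: 6 bars × 5 beats = 30 beats; 6 beats/chord → 5 chords.
Total: 4 + 35 + 12 + 28 + 5 = 84.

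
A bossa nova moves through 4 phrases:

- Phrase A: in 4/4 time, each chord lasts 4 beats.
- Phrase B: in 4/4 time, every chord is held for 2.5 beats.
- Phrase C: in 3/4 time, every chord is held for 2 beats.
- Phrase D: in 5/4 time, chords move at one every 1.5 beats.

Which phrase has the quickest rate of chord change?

A: each chord is 4 beats in 4/4, so 1 per bar.
B: each chord is 2.5 beats in 4/4, so 1.6 per bar.
C: each chord is 2 beats in 3/4, so 1.5 per bar.
D: each chord is 1.5 beats in 5/4, so 10/3 per bar.
Fastest is D at 10/3 chords/bar.

Phrase D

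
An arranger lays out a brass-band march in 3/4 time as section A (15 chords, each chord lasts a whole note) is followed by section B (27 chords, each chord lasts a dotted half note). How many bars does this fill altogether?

47 bars

A: 15 × 4 = 60 beats = 20 bars.
B: 27 × 3 = 81 beats = 27 bars.
Total: 20 + 27 = 47 bars.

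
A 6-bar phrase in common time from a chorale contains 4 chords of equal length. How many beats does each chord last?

6 beats

6 bars × 4 beats/bar = 24 beats total.
24 beats ÷ 4 chords = 6 beats per chord.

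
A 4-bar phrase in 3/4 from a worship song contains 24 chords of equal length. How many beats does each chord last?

4 bars × 3 beats/bar = 12 beats total.
12 beats ÷ 24 chords = 0.5 beats per chord.
(That is an eighth note.)

0.5 beats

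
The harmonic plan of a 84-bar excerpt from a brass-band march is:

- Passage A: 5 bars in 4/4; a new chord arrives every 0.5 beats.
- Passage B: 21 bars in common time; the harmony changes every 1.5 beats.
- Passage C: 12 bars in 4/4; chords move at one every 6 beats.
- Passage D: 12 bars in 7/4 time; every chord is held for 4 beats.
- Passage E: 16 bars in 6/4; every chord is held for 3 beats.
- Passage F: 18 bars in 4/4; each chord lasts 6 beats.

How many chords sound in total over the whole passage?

169 chords

A has 20 beats and chords last 0.5 each, so 40 chords.
B has 84 beats and chords last 1.5 each, so 56 chords.
C has 48 beats and chords last 6 each, so 8 chords.
D has 84 beats and chords last 4 each, so 21 chords.
E has 96 beats and chords last 3 each, so 32 chords.
F has 72 beats and chords last 6 each, so 12 chords.
Total: 40 + 56 + 8 + 21 + 32 + 12 = 169.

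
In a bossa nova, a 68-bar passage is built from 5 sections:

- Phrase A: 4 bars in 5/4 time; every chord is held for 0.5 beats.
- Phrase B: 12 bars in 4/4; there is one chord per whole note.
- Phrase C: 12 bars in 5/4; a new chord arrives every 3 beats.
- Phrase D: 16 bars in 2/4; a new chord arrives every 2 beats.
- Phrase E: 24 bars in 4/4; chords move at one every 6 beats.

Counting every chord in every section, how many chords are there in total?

104 chords

A: 4·5 = 20 beats, 20/0.5 = 40 chords.
B: 12·4 = 48 beats, 48/4 = 12 chords.
C: 12·5 = 60 beats, 60/3 = 20 chords.
D: 16·2 = 32 beats, 32/2 = 16 chords.
E: 24·4 = 96 beats, 96/6 = 16 chords.
Total: 40 + 12 + 20 + 16 + 16 = 104.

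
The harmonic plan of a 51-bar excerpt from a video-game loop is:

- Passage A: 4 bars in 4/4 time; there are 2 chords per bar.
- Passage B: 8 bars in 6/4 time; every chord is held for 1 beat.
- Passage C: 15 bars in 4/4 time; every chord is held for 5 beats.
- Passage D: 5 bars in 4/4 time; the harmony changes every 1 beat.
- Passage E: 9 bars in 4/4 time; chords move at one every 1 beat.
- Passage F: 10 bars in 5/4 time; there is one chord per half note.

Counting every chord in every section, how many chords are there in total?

A: 4·4 = 16 beats, 16/2 = 8 chords.
B: 8·6 = 48 beats, 48/1 = 48 chords.
C: 15·4 = 60 beats, 60/5 = 12 chords.
D: 5·4 = 20 beats, 20/1 = 20 chords.
E: 9·4 = 36 beats, 36/1 = 36 chords.
F: 10·5 = 50 beats, 50/2 = 25 chords.
Total: 8 + 48 + 12 + 20 + 36 + 25 = 149.

149 chords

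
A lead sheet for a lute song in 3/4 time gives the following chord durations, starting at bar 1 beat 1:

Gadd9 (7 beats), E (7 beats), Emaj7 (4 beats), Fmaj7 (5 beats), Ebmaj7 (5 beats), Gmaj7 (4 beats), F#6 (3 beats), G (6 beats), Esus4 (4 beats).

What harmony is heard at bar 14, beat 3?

Esus4

Beat 3 of bar 14 is beat (14−1)×3 + 3 = 42 overall.
Running totals: Gadd9 ends at 7, E ends at 14, Emaj7 ends at 18, Fmaj7 ends at 23, Ebmaj7 ends at 28, Gmaj7 ends at 32, F#6 ends at 35, G ends at 41, Esus4 ends at 45.
Beat 42 falls within Esus4.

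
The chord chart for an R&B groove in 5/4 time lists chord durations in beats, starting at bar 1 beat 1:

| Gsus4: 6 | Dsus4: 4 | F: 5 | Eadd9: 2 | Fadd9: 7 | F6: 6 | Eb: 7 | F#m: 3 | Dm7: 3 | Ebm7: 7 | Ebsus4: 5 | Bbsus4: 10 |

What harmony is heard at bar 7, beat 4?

Beat 4 of bar 7 is beat (7−1)×5 + 4 = 34 overall.
Running totals: Gsus4 ends at 6, Dsus4 ends at 10, F ends at 15, Eadd9 ends at 17, Fadd9 ends at 24, F6 ends at 30, Eb ends at 37.
Beat 34 falls within Eb.

Eb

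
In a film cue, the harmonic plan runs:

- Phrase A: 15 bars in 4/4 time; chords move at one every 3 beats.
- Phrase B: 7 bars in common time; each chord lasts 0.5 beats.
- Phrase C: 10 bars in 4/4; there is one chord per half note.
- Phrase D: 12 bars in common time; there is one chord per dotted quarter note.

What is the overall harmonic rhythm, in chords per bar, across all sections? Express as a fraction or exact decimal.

32/11 chords per bar

A: 15 × 4 = 60 beats ÷ 3 = 20 chords.
B: 7 × 4 = 28 beats ÷ 0.5 = 56 chords.
C: 10 × 4 = 40 beats ÷ 2 = 20 chords.
D: 12 × 4 = 48 beats ÷ 1.5 = 32 chords.
Overall: 128 chords over 44 bars → 128/44 = 32/11 chords per bar.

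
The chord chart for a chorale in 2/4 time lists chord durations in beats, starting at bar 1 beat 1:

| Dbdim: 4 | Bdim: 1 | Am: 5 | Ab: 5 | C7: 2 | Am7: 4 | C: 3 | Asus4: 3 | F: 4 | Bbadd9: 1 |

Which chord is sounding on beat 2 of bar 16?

Beat 2 of bar 16 is beat (16−1)×2 + 2 = 32 overall.
Running totals: Dbdim ends at 4, Bdim ends at 5, Am ends at 10, Ab ends at 15, C7 ends at 17, Am7 ends at 21, C ends at 24, Asus4 ends at 27, F ends at 31, Bbadd9 ends at 32.
Beat 32 falls within Bbadd9.

Bbadd9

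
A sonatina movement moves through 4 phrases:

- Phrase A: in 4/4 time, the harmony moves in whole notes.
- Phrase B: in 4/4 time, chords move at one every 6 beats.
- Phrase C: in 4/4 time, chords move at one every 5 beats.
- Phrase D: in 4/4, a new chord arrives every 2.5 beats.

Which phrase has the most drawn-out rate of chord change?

Phrase B

A: 4 beats/bar ÷ 4 beats/chord = 1 chord/bar.
B: 4 beats/bar ÷ 6 beats/chord = 2/3 chords/bar.
C: 4 beats/bar ÷ 5 beats/chord = 0.8 chords/bar.
D: 4 beats/bar ÷ 2.5 beats/chord = 1.6 chords/bar.
Slowest is B at 2/3 chords/bar.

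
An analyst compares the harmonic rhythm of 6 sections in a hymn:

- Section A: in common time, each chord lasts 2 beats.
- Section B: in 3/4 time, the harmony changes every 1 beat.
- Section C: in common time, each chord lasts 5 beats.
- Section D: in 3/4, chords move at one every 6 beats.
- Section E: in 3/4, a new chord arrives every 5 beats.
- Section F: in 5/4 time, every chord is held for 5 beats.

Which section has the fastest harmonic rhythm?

A: 4/2 = 2 chords/bar.
B: 3/1 = 3 chords/bar.
C: 4/5 = 0.8 chords/bar.
D: 3/6 = 0.5 chords/bar.
E: 3/5 = 0.6 chords/bar.
F: 5/5 = 1 chord/bar.
Fastest is B at 3 chords/bar.

Section B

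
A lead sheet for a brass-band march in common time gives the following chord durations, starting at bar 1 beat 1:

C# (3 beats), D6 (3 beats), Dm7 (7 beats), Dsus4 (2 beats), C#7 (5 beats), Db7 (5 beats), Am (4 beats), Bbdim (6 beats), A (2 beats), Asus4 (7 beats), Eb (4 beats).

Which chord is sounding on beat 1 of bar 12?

Beat 1 of bar 12 is beat (12−1)×4 + 1 = 45 overall.
Running totals: C# ends at 3, D6 ends at 6, Dm7 ends at 13, Dsus4 ends at 15, C#7 ends at 20, Db7 ends at 25, Am ends at 29, Bbdim ends at 35, A ends at 37, Asus4 ends at 44, Eb ends at 48.
Beat 45 falls within Eb.

Eb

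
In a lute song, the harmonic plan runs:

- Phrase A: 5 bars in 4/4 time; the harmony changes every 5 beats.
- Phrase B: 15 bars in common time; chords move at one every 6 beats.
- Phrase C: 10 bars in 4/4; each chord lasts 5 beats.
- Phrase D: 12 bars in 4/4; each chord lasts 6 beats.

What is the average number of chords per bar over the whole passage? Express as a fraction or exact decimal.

5/7 chords per bar

A: 5 bars of 4 beats is 20 beats; at 5 beats each that's 4 chords.
B: 15 bars of 4 beats is 60 beats; at 6 beats each that's 10 chords.
C: 10 bars of 4 beats is 40 beats; at 5 beats each that's 8 chords.
D: 12 bars of 4 beats is 48 beats; at 6 beats each that's 8 chords.
Overall: 30 chords over 42 bars → 30/42 = 5/7 chords per bar.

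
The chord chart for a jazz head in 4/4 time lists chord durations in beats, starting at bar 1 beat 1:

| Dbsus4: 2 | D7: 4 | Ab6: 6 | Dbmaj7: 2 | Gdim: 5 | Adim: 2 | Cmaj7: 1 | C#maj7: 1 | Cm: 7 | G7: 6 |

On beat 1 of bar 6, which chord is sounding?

Beat 1 of bar 6 is beat (6−1)×4 + 1 = 21 overall.
Running totals: Dbsus4 ends at 2, D7 ends at 6, Ab6 ends at 12, Dbmaj7 ends at 14, Gdim ends at 19, Adim ends at 21.
Beat 21 falls within Adim.

Adim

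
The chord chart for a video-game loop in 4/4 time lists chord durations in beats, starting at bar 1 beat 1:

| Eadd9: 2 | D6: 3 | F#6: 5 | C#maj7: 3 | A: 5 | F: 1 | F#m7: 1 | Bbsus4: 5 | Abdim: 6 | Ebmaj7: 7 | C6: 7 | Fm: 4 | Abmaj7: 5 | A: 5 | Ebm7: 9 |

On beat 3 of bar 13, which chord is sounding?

Abmaj7

Beat 3 of bar 13 is beat (13−1)×4 + 3 = 51 overall.
Running totals: Eadd9 ends at 2, D6 ends at 5, F#6 ends at 10, C#maj7 ends at 13, A ends at 18, F ends at 19, F#m7 ends at 20, Bbsus4 ends at 25, Abdim ends at 31, Ebmaj7 ends at 38, C6 ends at 45, Fm ends at 49, Abmaj7 ends at 54.
Beat 51 falls within Abmaj7.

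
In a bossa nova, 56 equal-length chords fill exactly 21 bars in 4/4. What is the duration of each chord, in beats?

21 bars × 4 beats/bar = 84 beats total.
84 beats ÷ 56 chords = 1.5 beats per chord.
(That is a dotted quarter note.)

1.5 beats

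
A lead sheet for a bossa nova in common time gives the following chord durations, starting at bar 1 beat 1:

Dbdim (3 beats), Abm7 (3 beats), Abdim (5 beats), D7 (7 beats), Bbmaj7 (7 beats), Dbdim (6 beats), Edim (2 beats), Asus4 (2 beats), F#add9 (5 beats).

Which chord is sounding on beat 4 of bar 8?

Beat 4 of bar 8 is beat (8−1)×4 + 4 = 32 overall.
Running totals: Dbdim ends at 3, Abm7 ends at 6, Abdim ends at 11, D7 ends at 18, Bbmaj7 ends at 25, Dbdim ends at 31, Edim ends at 33.
Beat 32 falls within Edim.

Edim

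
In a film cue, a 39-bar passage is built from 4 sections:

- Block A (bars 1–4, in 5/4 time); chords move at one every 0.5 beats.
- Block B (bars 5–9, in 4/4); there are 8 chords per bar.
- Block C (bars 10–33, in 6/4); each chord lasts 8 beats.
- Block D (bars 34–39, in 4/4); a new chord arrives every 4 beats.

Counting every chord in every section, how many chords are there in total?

A has 20 beats and chords last 0.5 each, so 40 chords.
B has 20 beats and chords last 0.5 each, so 40 chords.
C has 144 beats and chords last 8 each, so 18 chords.
D has 24 beats and chords last 4 each, so 6 chords.
Total: 40 + 40 + 18 + 6 = 104.

104 chords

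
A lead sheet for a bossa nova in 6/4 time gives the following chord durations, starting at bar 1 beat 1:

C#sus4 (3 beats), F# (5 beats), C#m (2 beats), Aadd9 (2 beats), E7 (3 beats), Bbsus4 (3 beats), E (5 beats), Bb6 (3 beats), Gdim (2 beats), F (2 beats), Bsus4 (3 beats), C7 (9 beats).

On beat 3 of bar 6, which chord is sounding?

Bsus4

Beat 3 of bar 6 is beat (6−1)×6 + 3 = 33 overall.
Running totals: C#sus4 ends at 3, F# ends at 8, C#m ends at 10, Aadd9 ends at 12, E7 ends at 15, Bbsus4 ends at 18, E ends at 23, Bb6 ends at 26, Gdim ends at 28, F ends at 30, Bsus4 ends at 33.
Beat 33 falls within Bsus4.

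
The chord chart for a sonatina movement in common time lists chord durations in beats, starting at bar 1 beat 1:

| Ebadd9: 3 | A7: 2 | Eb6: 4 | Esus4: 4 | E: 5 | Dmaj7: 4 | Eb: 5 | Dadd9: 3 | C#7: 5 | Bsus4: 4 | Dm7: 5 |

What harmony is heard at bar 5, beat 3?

Beat 3 of bar 5 is beat (5−1)×4 + 3 = 19 overall.
Running totals: Ebadd9 ends at 3, A7 ends at 5, Eb6 ends at 9, Esus4 ends at 13, E ends at 18, Dmaj7 ends at 22.
Beat 19 falls within Dmaj7.

Dmaj7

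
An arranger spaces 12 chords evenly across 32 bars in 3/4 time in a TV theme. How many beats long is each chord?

8 beats

32 bars × 3 beats/bar = 96 beats total.
96 beats ÷ 12 chords = 8 beats per chord.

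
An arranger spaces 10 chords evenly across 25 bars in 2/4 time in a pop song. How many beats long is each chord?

5 beats

25 bars × 2 beats/bar = 50 beats total.
50 beats ÷ 10 chords = 5 beats per chord.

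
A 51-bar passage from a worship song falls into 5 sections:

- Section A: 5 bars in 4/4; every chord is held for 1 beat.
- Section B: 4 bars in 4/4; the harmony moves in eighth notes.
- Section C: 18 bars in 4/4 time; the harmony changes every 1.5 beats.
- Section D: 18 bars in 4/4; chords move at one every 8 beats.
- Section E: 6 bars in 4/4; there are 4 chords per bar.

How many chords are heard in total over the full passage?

133 chords

A has 20 beats and chords last 1 each, so 20 chords.
B has 16 beats and chords last 0.5 each, so 32 chords.
C has 72 beats and chords last 1.5 each, so 48 chords.
D has 72 beats and chords last 8 each, so 9 chords.
E has 24 beats and chords last 1 each, so 24 chords.
Total: 20 + 32 + 48 + 9 + 24 = 133.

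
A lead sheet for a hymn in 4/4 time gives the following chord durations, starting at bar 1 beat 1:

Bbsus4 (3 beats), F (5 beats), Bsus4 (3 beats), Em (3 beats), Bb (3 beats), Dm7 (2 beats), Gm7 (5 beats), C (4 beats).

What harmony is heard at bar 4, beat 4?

Beat 4 of bar 4 is beat (4−1)×4 + 4 = 16 overall.
Running totals: Bbsus4 ends at 3, F ends at 8, Bsus4 ends at 11, Em ends at 14, Bb ends at 17.
Beat 16 falls within Bb.

Bb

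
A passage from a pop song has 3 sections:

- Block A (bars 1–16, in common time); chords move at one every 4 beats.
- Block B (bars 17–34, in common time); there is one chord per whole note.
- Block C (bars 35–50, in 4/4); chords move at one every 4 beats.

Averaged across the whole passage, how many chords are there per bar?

1 chords per bar

A: 16 bars of 4 beats is 64 beats; at 4 beats each that's 16 chords.
B: 18 bars of 4 beats is 72 beats; at 4 beats each that's 18 chords.
C: 16 bars of 4 beats is 64 beats; at 4 beats each that's 16 chords.
Overall: 50 chords over 50 bars → 50/50 = 1 chords per bar.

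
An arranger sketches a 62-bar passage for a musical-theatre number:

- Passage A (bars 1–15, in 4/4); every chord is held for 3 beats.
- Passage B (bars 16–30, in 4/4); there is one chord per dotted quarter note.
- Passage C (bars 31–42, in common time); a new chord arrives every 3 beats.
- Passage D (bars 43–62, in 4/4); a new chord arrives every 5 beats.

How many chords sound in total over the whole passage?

A: 15·4 = 60 beats, 60/3 = 20 chords.
B: 15·4 = 60 beats, 60/1.5 = 40 chords.
C: 12·4 = 48 beats, 48/3 = 16 chords.
D: 20·4 = 80 beats, 80/5 = 16 chords.
Total: 20 + 40 + 16 + 16 = 92.

92 chords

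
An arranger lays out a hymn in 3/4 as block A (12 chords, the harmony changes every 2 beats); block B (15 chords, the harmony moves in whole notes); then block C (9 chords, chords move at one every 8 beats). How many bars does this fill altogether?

A: 12 × 2 = 24 beats = 8 bars.
B: 15 × 4 = 60 beats = 20 bars.
C: 9 × 8 = 72 beats = 24 bars.
Total: 8 + 20 + 24 = 52 bars.

52 bars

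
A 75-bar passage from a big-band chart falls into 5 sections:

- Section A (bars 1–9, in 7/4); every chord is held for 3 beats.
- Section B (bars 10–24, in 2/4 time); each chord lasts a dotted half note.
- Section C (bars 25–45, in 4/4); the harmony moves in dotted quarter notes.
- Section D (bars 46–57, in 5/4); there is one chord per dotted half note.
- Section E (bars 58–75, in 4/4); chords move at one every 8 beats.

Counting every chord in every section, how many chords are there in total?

116 chords

A: 9·7 = 63 beats, 63/3 = 21 chords.
B: 15·2 = 30 beats, 30/3 = 10 chords.
C: 21·4 = 84 beats, 84/1.5 = 56 chords.
D: 12·5 = 60 beats, 60/3 = 20 chords.
E: 18·4 = 72 beats, 72/8 = 9 chords.
Total: 21 + 10 + 56 + 20 + 9 = 116.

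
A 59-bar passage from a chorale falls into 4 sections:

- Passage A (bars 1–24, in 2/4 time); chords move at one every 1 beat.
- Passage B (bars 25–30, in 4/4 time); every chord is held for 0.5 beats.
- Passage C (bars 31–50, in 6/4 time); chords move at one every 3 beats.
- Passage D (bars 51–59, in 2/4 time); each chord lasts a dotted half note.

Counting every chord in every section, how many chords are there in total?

142 chords

A: 24 bars × 2 beats = 48 beats; 1 beat/chord → 48 chords.
B: 6 bars × 4 beats = 24 beats; 0.5 beats/chord → 48 chords.
C: 20 bars × 6 beats = 120 beats; 3 beats/chord → 40 chords.
D: 9 bars × 2 beats = 18 beats; 3 beats/chord → 6 chords.
Total: 48 + 48 + 40 + 6 = 142.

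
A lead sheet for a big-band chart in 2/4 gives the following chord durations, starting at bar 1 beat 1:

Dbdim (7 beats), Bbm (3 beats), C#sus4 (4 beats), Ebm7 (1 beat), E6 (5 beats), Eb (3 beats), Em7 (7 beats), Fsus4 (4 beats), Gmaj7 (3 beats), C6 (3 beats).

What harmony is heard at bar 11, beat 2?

Beat 2 of bar 11 is beat (11−1)×2 + 2 = 22 overall.
Running totals: Dbdim ends at 7, Bbm ends at 10, C#sus4 ends at 14, Ebm7 ends at 15, E6 ends at 20, Eb ends at 23.
Beat 22 falls within Eb.

Eb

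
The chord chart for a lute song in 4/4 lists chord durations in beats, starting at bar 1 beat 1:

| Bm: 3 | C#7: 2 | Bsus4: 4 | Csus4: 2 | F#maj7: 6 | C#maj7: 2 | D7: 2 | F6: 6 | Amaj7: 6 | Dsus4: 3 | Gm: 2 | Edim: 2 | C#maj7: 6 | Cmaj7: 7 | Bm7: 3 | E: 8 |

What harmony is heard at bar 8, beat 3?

Beat 3 of bar 8 is beat (8−1)×4 + 3 = 31 overall.
Running totals: Bm ends at 3, C#7 ends at 5, Bsus4 ends at 9, Csus4 ends at 11, F#maj7 ends at 17, C#maj7 ends at 19, D7 ends at 21, F6 ends at 27, Amaj7 ends at 33.
Beat 31 falls within Amaj7.

Amaj7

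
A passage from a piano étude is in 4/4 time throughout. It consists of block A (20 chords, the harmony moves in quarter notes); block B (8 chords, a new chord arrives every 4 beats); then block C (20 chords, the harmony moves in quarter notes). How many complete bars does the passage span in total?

A: 20 × 1 = 20 beats = 5 bars.
B: 8 × 4 = 32 beats = 8 bars.
C: 20 × 1 = 20 beats = 5 bars.
Total: 5 + 8 + 5 = 18 bars.

18 bars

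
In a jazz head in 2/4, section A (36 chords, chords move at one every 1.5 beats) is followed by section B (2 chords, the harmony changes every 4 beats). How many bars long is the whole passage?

31 bars

A: 36 × 1.5 = 54 beats = 27 bars.
B: 2 × 4 = 8 beats = 4 bars.
Total: 27 + 4 = 31 bars.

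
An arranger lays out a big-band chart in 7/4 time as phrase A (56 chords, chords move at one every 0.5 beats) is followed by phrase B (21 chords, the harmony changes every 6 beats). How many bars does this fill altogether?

A: 56 × 0.5 = 28 beats = 4 bars.
B: 21 × 6 = 126 beats = 18 bars.
Total: 4 + 18 = 22 bars.

22 bars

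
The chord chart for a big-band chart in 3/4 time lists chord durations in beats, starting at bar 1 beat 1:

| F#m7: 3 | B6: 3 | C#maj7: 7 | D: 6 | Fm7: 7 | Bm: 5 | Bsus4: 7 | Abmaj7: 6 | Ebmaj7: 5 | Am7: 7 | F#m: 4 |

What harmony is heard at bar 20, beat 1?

Beat 1 of bar 20 is beat (20−1)×3 + 1 = 58 overall.
Running totals: F#m7 ends at 3, B6 ends at 6, C#maj7 ends at 13, D ends at 19, Fm7 ends at 26, Bm ends at 31, Bsus4 ends at 38, Abmaj7 ends at 44, Ebmaj7 ends at 49, Am7 ends at 56, F#m ends at 60.
Beat 58 falls within F#m.

F#m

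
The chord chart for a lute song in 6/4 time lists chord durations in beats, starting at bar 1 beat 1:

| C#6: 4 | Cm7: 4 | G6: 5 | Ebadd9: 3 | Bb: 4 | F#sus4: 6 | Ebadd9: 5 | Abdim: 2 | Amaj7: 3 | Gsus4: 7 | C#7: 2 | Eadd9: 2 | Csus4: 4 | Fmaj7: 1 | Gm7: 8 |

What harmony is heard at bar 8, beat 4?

Eadd9

Beat 4 of bar 8 is beat (8−1)×6 + 4 = 46 overall.
Running totals: C#6 ends at 4, Cm7 ends at 8, G6 ends at 13, Ebadd9 ends at 16, Bb ends at 20, F#sus4 ends at 26, Ebadd9 ends at 31, Abdim ends at 33, Amaj7 ends at 36, Gsus4 ends at 43, C#7 ends at 45, Eadd9 ends at 47.
Beat 46 falls within Eadd9.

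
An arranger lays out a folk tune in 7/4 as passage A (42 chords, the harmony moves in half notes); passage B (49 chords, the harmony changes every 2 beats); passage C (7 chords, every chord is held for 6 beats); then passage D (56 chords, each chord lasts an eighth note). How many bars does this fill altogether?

36 bars

A: 42 × 2 = 84 beats = 12 bars.
B: 49 × 2 = 98 beats = 14 bars.
C: 7 × 6 = 42 beats = 6 bars.
D: 56 × 0.5 = 28 beats = 4 bars.
Total: 12 + 14 + 6 + 4 = 36 bars.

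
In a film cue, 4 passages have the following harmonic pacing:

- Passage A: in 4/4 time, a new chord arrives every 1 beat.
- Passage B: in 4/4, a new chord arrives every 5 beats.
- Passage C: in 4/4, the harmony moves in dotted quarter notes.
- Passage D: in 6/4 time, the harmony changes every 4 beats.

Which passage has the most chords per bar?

A: 4/1 = 4 chords/bar.
B: 4/5 = 0.8 chords/bar.
C: 4/1.5 = 8/3 chords/bar.
D: 6/4 = 1.5 chords/bar.
Fastest is A at 4 chords/bar.

Passage A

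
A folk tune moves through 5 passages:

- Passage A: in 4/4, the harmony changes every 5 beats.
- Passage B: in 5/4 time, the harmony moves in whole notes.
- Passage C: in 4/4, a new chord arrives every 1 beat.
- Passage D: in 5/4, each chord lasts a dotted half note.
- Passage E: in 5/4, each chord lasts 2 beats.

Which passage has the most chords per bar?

Passage C

A: each chord is 5 beats in 4/4, so 0.8 per bar.
B: each chord is 4 beats in 5/4, so 1.25 per bar.
C: each chord is 1 beat in 4/4, so 4 per bar.
D: each chord is 3 beats in 5/4, so 5/3 per bar.
E: each chord is 2 beats in 5/4, so 2.5 per bar.
Fastest is C at 4 chords/bar.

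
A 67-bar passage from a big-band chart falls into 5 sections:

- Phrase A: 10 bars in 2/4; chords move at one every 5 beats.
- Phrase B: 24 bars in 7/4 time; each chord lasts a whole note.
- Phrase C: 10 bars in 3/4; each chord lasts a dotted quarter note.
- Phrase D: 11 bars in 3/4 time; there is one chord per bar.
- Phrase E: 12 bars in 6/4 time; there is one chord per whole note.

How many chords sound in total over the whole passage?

A has 20 beats and chords last 5 each, so 4 chords.
B has 168 beats and chords last 4 each, so 42 chords.
C has 30 beats and chords last 1.5 each, so 20 chords.
D has 33 beats and chords last 3 each, so 11 chords.
E has 72 beats and chords last 4 each, so 18 chords.
Total: 4 + 42 + 20 + 11 + 18 = 95.

95 chords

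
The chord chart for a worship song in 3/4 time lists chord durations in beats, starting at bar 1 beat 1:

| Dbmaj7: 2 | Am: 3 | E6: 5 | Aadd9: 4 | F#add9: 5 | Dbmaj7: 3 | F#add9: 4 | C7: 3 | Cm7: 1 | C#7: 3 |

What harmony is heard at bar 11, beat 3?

C#7

Beat 3 of bar 11 is beat (11−1)×3 + 3 = 33 overall.
Running totals: Dbmaj7 ends at 2, Am ends at 5, E6 ends at 10, Aadd9 ends at 14, F#add9 ends at 19, Dbmaj7 ends at 22, F#add9 ends at 26, C7 ends at 29, Cm7 ends at 30, C#7 ends at 33.
Beat 33 falls within C#7.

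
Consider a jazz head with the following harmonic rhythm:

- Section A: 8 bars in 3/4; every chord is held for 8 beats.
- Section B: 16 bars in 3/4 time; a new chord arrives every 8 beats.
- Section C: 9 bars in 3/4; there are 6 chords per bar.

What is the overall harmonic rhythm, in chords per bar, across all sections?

21/11 chords per bar

A: 8 × 3 = 24 beats ÷ 8 = 3 chords.
B: 16 × 3 = 48 beats ÷ 8 = 6 chords.
C: 9 × 3 = 27 beats ÷ 0.5 = 54 chords.
Overall: 63 chords over 33 bars → 63/33 = 21/11 chords per bar.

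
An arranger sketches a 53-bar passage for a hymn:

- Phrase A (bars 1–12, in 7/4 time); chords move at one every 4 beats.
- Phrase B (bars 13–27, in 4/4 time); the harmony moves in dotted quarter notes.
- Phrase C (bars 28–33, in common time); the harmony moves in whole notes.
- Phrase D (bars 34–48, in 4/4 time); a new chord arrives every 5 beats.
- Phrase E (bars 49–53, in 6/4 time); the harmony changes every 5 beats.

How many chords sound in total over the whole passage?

A has 84 beats and chords last 4 each, so 21 chords.
B has 60 beats and chords last 1.5 each, so 40 chords.
C has 24 beats and chords last 4 each, so 6 chords.
D has 60 beats and chords last 5 each, so 12 chords.
E has 30 beats and chords last 5 each, so 6 chords.
Total: 21 + 40 + 6 + 12 + 6 = 85.

85 chords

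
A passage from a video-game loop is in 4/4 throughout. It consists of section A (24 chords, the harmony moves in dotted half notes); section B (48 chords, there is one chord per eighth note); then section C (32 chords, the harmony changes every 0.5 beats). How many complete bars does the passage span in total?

28 bars

A: 24 × 3 = 72 beats = 18 bars.
B: 48 × 0.5 = 24 beats = 6 bars.
C: 32 × 0.5 = 16 beats = 4 bars.
Total: 18 + 6 + 4 = 28 bars.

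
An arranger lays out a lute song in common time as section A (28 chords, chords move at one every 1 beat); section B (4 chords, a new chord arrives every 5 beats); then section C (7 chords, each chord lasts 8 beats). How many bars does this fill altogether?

A: 28 × 1 = 28 beats = 7 bars.
B: 4 × 5 = 20 beats = 5 bars.
C: 7 × 8 = 56 beats = 14 bars.
Total: 7 + 5 + 14 = 26 bars.

26 bars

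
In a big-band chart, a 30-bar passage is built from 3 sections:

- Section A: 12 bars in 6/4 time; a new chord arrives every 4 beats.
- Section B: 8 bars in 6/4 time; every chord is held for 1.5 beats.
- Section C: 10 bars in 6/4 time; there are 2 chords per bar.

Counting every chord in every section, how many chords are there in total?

70 chords

A has 72 beats and chords last 4 each, so 18 chords.
B has 48 beats and chords last 1.5 each, so 32 chords.
C has 60 beats and chords last 3 each, so 20 chords.
Total: 18 + 32 + 20 = 70.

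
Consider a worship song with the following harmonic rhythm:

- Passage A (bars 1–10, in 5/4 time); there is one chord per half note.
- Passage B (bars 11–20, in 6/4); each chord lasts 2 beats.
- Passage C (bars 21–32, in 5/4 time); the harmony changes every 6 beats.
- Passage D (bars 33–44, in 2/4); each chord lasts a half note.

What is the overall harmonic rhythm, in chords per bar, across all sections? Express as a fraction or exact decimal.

A: 10 × 5 = 50 beats ÷ 2 = 25 chords.
B: 10 × 6 = 60 beats ÷ 2 = 30 chords.
C: 12 × 5 = 60 beats ÷ 6 = 10 chords.
D: 12 × 2 = 24 beats ÷ 2 = 12 chords.
Overall: 77 chords over 44 bars → 77/44 = 1.75 chords per bar.

1.75 chords per bar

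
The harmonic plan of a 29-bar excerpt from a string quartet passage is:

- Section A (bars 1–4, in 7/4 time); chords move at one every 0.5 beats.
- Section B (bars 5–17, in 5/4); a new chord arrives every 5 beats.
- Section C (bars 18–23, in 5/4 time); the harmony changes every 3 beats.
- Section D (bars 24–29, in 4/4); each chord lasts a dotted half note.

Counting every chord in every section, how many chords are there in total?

87 chords

A: 4·7 = 28 beats, 28/0.5 = 56 chords.
B: 13·5 = 65 beats, 65/5 = 13 chords.
C: 6·5 = 30 beats, 30/3 = 10 chords.
D: 6·4 = 24 beats, 24/3 = 8 chords.
Total: 56 + 13 + 10 + 8 = 87.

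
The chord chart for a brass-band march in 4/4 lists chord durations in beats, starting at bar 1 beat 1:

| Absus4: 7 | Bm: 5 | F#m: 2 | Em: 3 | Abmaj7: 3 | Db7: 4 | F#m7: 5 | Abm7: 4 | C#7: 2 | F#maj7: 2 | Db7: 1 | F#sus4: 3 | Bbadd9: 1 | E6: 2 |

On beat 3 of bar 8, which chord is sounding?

Beat 3 of bar 8 is beat (8−1)×4 + 3 = 31 overall.
Running totals: Absus4 ends at 7, Bm ends at 12, F#m ends at 14, Em ends at 17, Abmaj7 ends at 20, Db7 ends at 24, F#m7 ends at 29, Abm7 ends at 33.
Beat 31 falls within Abm7.

Abm7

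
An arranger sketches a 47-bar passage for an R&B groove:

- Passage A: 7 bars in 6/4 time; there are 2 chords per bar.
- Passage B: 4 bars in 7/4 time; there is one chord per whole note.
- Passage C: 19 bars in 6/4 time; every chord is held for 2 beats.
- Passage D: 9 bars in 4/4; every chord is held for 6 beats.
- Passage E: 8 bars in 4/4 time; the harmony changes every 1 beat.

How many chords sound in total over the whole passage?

A: 7 bars × 6 beats = 42 beats; 3 beats/chord → 14 chords.
B: 4 bars × 7 beats = 28 beats; 4 beats/chord → 7 chords.
C: 19 bars × 6 beats = 114 beats; 2 beats/chord → 57 chords.
D: 9 bars × 4 beats = 36 beats; 6 beats/chord → 6 chords.
E: 8 bars × 4 beats = 32 beats; 1 beat/chord → 32 chords.
Total: 14 + 7 + 57 + 6 + 32 = 116.

116 chords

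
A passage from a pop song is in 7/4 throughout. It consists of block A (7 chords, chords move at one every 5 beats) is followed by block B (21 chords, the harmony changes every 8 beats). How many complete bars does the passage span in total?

29 bars

A: 7 × 5 = 35 beats = 5 bars.
B: 21 × 8 = 168 beats = 24 bars.
Total: 5 + 24 = 29 bars.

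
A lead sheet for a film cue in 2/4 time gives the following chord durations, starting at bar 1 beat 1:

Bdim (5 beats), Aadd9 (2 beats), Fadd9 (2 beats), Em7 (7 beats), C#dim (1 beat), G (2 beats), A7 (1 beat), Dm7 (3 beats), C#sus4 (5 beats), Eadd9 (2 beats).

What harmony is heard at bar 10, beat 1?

Beat 1 of bar 10 is beat (10−1)×2 + 1 = 19 overall.
Running totals: Bdim ends at 5, Aadd9 ends at 7, Fadd9 ends at 9, Em7 ends at 16, C#dim ends at 17, G ends at 19.
Beat 19 falls within G.

G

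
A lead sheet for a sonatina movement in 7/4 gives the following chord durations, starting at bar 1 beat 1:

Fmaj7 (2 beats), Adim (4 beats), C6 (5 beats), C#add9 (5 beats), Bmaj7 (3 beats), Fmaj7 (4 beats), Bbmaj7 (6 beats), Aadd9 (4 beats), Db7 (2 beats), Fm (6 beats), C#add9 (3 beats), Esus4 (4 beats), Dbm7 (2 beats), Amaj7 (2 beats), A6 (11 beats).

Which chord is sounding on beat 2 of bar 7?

Beat 2 of bar 7 is beat (7−1)×7 + 2 = 44 overall.
Running totals: Fmaj7 ends at 2, Adim ends at 6, C6 ends at 11, C#add9 ends at 16, Bmaj7 ends at 19, Fmaj7 ends at 23, Bbmaj7 ends at 29, Aadd9 ends at 33, Db7 ends at 35, Fm ends at 41, C#add9 ends at 44.
Beat 44 falls within C#add9.

C#add9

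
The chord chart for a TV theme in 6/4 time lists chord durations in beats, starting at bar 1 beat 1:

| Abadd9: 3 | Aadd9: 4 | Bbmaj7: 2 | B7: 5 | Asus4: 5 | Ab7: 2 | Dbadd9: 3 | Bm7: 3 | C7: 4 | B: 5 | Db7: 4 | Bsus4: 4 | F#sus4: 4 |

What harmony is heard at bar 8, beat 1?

Beat 1 of bar 8 is beat (8−1)×6 + 1 = 43 overall.
Running totals: Abadd9 ends at 3, Aadd9 ends at 7, Bbmaj7 ends at 9, B7 ends at 14, Asus4 ends at 19, Ab7 ends at 21, Dbadd9 ends at 24, Bm7 ends at 27, C7 ends at 31, B ends at 36, Db7 ends at 40, Bsus4 ends at 44.
Beat 43 falls within Bsus4.

Bsus4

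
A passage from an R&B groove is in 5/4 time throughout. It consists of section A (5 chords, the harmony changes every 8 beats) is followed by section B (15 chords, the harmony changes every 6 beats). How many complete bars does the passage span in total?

A: 5 × 8 = 40 beats = 8 bars.
B: 15 × 6 = 90 beats = 18 bars.
Total: 8 + 18 = 26 bars.

26 bars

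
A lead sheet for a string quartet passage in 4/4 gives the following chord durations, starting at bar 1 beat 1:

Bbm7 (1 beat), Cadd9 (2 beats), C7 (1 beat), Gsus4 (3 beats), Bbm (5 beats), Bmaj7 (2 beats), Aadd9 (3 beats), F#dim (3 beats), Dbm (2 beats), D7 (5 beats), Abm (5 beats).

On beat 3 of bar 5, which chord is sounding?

F#dim

Beat 3 of bar 5 is beat (5−1)×4 + 3 = 19 overall.
Running totals: Bbm7 ends at 1, Cadd9 ends at 3, C7 ends at 4, Gsus4 ends at 7, Bbm ends at 12, Bmaj7 ends at 14, Aadd9 ends at 17, F#dim ends at 20.
Beat 19 falls within F#dim.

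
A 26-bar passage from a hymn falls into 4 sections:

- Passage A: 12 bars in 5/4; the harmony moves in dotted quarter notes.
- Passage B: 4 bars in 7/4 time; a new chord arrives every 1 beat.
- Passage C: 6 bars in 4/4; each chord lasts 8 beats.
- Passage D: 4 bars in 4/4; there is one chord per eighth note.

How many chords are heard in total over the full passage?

103 chords

A has 60 beats and chords last 1.5 each, so 40 chords.
B has 28 beats and chords last 1 each, so 28 chords.
C has 24 beats and chords last 8 each, so 3 chords.
D has 16 beats and chords last 0.5 each, so 32 chords.
Total: 40 + 28 + 3 + 32 = 103.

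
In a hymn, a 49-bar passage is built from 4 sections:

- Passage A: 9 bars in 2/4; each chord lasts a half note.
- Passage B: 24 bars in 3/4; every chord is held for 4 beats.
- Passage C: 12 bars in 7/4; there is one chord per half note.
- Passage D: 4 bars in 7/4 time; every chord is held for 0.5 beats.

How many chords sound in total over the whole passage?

A: 9 bars × 2 beats = 18 beats; 2 beats/chord → 9 chords.
B: 24 bars × 3 beats = 72 beats; 4 beats/chord → 18 chords.
C: 12 bars × 7 beats = 84 beats; 2 beats/chord → 42 chords.
D: 4 bars × 7 beats = 28 beats; 0.5 beats/chord → 56 chords.
Total: 9 + 18 + 42 + 56 = 125.

125 chords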